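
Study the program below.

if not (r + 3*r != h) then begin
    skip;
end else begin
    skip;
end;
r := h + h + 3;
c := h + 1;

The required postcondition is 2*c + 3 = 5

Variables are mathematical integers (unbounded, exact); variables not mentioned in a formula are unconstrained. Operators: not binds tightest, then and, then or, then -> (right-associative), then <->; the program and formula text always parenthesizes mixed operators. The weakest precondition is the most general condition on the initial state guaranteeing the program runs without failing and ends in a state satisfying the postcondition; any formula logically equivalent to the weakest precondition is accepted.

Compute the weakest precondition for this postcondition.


Working backward. After the program, the postcondition 2*c + 3 = 5 must hold; in canonical form it is 2*c = 2.
Before c := h + 1: 2*h = 0
Before r := h + h + 3: 2*h = 0
Then branch requires 2*h = 0; else branch requires 2*h = 0.
Before the if: ((not (4*r != h)) -> 2*h = 0) and (4*r != h -> 2*h = 0)
Answer: WP = ((not (4*r != h)) -> 2*h = 0) and (4*r != h -> 2*h = 0)


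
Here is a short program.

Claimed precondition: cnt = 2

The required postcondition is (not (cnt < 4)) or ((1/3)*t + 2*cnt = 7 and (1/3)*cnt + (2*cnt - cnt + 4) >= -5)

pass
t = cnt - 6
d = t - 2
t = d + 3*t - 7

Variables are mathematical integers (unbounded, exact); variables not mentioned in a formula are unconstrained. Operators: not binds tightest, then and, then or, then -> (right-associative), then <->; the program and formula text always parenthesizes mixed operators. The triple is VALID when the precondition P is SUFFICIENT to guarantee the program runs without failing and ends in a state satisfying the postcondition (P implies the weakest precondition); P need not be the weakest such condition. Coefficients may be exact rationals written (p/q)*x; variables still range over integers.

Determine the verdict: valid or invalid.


Working backward. After the program, the postcondition (not (cnt < 4)) or ((1/3)*t + 2*cnt = 7 and (1/3)*cnt + (2*cnt - cnt + 4) >= -5) must hold; in canonical form it is (not (cnt < 4)) or (2*cnt + (1/3)*t = 7 and (4/3)*cnt >= -9).
Before t := d + 3*t - 7: (not (cnt < 4)) or (2*cnt + (1/3)*d + t = 28/3 and (4/3)*cnt >= -9)
Before d := t - 2: (not (cnt < 4)) or (2*cnt + (4/3)*t = 10 and (4/3)*cnt >= -9)
Before t := cnt - 6: (not (cnt < 4)) or ((10/3)*cnt = 18 and (4/3)*cnt >= -9)
Before skip: (not (cnt < 4)) or ((10/3)*cnt = 18 and (4/3)*cnt >= -9)
The weakest precondition is (not (cnt < 4)) or ((10/3)*cnt = 18 and (4/3)*cnt >= -9).
Check whether cnt = 2 implies it.
Countermodel: at the initial state cnt = 2, the precondition holds but the weakest precondition fails.
Answer: invalid


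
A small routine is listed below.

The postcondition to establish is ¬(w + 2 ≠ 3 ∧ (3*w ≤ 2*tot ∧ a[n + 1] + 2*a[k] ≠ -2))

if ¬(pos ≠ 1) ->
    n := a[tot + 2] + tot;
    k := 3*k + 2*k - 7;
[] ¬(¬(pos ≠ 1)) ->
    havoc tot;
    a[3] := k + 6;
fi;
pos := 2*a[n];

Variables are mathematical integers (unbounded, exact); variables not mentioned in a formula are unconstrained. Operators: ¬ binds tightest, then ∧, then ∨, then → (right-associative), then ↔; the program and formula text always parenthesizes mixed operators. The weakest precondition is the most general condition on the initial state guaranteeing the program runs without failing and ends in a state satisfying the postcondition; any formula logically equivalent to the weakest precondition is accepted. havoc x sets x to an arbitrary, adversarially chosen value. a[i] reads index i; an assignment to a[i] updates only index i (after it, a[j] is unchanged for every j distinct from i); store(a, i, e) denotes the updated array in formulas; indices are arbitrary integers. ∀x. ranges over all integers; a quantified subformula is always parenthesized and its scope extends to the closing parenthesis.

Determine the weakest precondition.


Working backward. After the program, the postcondition ¬(w + 2 ≠ 3 ∧ (3*w ≤ 2*tot ∧ a[n + 1] + 2*a[k] ≠ -2)) must hold; in canonical form it is ¬(w ≠ 1 ∧ 3*w ≤ 2*tot ∧ a[n + 1] + 2*a[k] ≠ -2).
Before pos := 2*a[n]: ¬(w ≠ 1 ∧ 3*w ≤ 2*tot ∧ a[n + 1] + 2*a[k] ≠ -2)
Then branch requires ¬(w ≠ 1 ∧ 3*w ≤ 2*tot ∧ a[a[tot + 2] + tot + 1] + 2*a[5*k - 7] ≠ -2); else branch requires ∀tot_1. (¬(w ≠ 1 ∧ 3*w ≤ 2*tot_1 ∧ store(a, 3, k + 6)[n + 1] + 2*store(a, 3, k + 6)[k] ≠ -2)).
Before the if: ((¬(pos ≠ 1)) → (¬(w ≠ 1 ∧ 3*w ≤ 2*tot ∧ a[a[tot + 2] + tot + 1] + 2*a[5*k - 7] ≠ -2))) ∧ (pos ≠ 1 → (∀tot_1. (¬(w ≠ 1 ∧ 3*w ≤ 2*tot_1 ∧ store(a, 3, k + 6)[n + 1] + 2*store(a, 3, k + 6)[k] ≠ -2))))
Answer: WP = ((¬(pos ≠ 1)) → (¬(w ≠ 1 ∧ 3*w ≤ 2*tot ∧ a[a[tot + 2] + tot + 1] + 2*a[5*k - 7] ≠ -2))) ∧ (pos ≠ 1 → (∀tot_1. (¬(w ≠ 1 ∧ 3*w ≤ 2*tot_1 ∧ store(a, 3, k + 6)[n + 1] + 2*store(a, 3, k + 6)[k] ≠ -2))))


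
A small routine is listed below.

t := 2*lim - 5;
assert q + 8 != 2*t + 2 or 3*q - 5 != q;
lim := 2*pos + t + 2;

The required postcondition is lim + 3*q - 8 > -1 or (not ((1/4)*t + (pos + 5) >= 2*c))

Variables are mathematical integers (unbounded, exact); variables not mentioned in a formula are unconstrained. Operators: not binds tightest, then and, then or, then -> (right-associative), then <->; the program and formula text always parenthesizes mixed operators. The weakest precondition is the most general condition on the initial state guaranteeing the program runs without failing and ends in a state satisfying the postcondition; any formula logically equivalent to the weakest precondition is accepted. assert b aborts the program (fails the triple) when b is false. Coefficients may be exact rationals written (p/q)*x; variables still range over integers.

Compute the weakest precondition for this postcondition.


Working backward. After the program, the postcondition lim + 3*q - 8 > -1 or (not ((1/4)*t + (pos + 5) >= 2*c)) must hold; in canonical form it is lim + 3*q > 7 or (not (pos + (1/4)*t >= 2*c - 5)).
Before lim := 2*pos + t + 2: 2*pos + 3*q + t > 5 or (not (pos + (1/4)*t >= 2*c - 5))
Before assert q + 8 != 2*t + 2 or 3*q - 5 != q: (q != 2*t - 6 or 2*q != 5) and (2*pos + 3*q + t > 5 or (not (pos + (1/4)*t >= 2*c - 5)))
Before t := 2*lim - 5: (q != 4*lim - 16 or 2*q != 5) and (2*lim + 2*pos + 3*q > 10 or (not ((1/2)*lim + pos >= 2*c - 15/4)))
Answer: WP = (q != 4*lim - 16 or 2*q != 5) and (2*lim + 2*pos + 3*q > 10 or (not ((1/2)*lim + pos >= 2*c - 15/4)))


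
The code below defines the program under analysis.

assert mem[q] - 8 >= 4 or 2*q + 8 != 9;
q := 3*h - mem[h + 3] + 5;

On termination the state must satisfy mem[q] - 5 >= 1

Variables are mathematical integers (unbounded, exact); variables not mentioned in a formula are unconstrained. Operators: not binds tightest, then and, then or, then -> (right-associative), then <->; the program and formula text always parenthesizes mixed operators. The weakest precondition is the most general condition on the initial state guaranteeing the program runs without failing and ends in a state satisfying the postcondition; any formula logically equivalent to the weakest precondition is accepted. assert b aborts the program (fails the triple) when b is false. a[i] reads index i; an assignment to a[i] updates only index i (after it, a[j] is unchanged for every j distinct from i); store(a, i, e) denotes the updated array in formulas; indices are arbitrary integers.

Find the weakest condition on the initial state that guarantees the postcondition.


Working backward. After the program, the postcondition mem[q] - 5 >= 1 must hold; in canonical form it is mem[q] >= 6.
Before q := 3*h - mem[h + 3] + 5: mem[-mem[h + 3] + 3*h + 5] >= 6
Before assert mem[q] - 8 >= 4 or 2*q + 8 != 9: (mem[q] >= 12 or 2*q != 1) and mem[-mem[h + 3] + 3*h + 5] >= 6
Answer: WP = (mem[q] >= 12 or 2*q != 1) and mem[-mem[h + 3] + 3*h + 5] >= 6


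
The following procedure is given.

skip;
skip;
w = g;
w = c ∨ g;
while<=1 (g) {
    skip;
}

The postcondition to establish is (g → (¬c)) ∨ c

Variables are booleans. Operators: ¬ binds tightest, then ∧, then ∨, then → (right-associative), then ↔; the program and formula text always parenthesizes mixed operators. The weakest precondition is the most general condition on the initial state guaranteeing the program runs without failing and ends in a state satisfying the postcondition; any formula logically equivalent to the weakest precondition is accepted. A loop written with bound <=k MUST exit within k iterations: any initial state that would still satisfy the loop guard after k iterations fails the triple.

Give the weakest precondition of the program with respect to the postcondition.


Working backward. After the program, (g → (¬c)) ∨ c must hold.
Before the loop (bound <=1), unroll the exhaustion recursion (WP_0 = exit-now case; WP_j = one more guarded iteration, up to j = 1):
  WP_0: (¬g) ∧ ((g → (¬c)) ∨ c)
  WP_1: (g → ((¬g) ∧ ((g → (¬c)) ∨ c))) ∧ ((¬g) → ((g → (¬c)) ∨ c))
So before the loop: (g → ((¬g) ∧ ((g → (¬c)) ∨ c))) ∧ ((¬g) → ((g → (¬c)) ∨ c))
Before w := c ∨ g: (g → ((¬g) ∧ ((g → (¬c)) ∨ c))) ∧ ((¬g) → ((g → (¬c)) ∨ c))
Before w := g: (g → ((¬g) ∧ ((g → (¬c)) ∨ c))) ∧ ((¬g) → ((g → (¬c)) ∨ c))
Before skip: (g → ((¬g) ∧ ((g → (¬c)) ∨ c))) ∧ ((¬g) → ((g → (¬c)) ∨ c))
Before skip: (g → ((¬g) ∧ ((g → (¬c)) ∨ c))) ∧ ((¬g) → ((g → (¬c)) ∨ c))
Answer: WP = (g → ((¬g) ∧ ((g → (¬c)) ∨ c))) ∧ ((¬g) → ((g → (¬c)) ∨ c))


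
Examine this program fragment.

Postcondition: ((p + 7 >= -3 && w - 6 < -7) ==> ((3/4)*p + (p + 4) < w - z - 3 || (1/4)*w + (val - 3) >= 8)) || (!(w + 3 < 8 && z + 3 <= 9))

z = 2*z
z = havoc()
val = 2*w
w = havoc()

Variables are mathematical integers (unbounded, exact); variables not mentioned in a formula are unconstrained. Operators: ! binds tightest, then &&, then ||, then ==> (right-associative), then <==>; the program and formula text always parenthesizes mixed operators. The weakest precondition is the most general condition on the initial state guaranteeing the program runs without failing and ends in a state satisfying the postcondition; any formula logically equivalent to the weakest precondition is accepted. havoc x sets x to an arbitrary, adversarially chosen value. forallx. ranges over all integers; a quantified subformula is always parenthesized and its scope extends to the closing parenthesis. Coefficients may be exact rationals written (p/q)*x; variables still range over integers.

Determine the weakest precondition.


Working backward. After the program, the postcondition ((p + 7 >= -3 && w - 6 < -7) ==> ((3/4)*p + (p + 4) < w - z - 3 || (1/4)*w + (val - 3) >= 8)) || (!(w + 3 < 8 && z + 3 <= 9)) must hold; in canonical form it is ((p >= -10 && w < -1) ==> ((7/4)*p + z < w - 7 || val + (1/4)*w >= 11)) || (!(w < 5 && z <= 6)).
Before havoc w: forall w_1. (((p >= -10 && w_1 < -1) ==> ((7/4)*p + z < w_1 - 7 || val + (1/4)*w_1 >= 11)) || (!(w_1 < 5 && z <= 6)))
Before val := 2*w: forall w_1. (((p >= -10 && w_1 < -1) ==> ((7/4)*p + z < w_1 - 7 || 2*w + (1/4)*w_1 >= 11)) || (!(w_1 < 5 && z <= 6)))
Before havoc z: forall z_1. (forall w_1. (((p >= -10 && w_1 < -1) ==> ((7/4)*p + z_1 < w_1 - 7 || 2*w + (1/4)*w_1 >= 11)) || (!(w_1 < 5 && z_1 <= 6))))
Before z := 2*z: forall z_1. (forall w_1. (((p >= -10 && w_1 < -1) ==> ((7/4)*p + z_1 < w_1 - 7 || 2*w + (1/4)*w_1 >= 11)) || (!(w_1 < 5 && z_1 <= 6))))
Answer: WP = forall z_1. (forall w_1. (((p >= -10 && w_1 < -1) ==> ((7/4)*p + z_1 < w_1 - 7 || 2*w + (1/4)*w_1 >= 11)) || (!(w_1 < 5 && z_1 <= 6))))


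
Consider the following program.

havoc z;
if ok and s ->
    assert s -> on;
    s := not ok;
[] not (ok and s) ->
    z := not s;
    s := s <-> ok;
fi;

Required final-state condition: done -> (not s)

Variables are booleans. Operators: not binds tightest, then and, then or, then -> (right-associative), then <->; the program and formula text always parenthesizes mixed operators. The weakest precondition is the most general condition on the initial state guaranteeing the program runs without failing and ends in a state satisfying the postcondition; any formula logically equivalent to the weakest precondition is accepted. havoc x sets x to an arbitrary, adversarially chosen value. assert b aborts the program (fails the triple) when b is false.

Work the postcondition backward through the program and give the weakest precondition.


Working backward. After the program, done -> (not s) must hold.
Then branch requires (s -> on) and (done -> ok); else branch requires done -> (not (s <-> ok)).
Before the if: ((ok and s) -> ((s -> on) and (done -> ok))) and ((not (ok and s)) -> (done -> (not (s <-> ok))))
Before havoc z: ((ok and s) -> ((s -> on) and (done -> ok))) and ((not (ok and s)) -> (done -> (not (s <-> ok))))
Answer: WP = ((ok and s) -> ((s -> on) and (done -> ok))) and ((not (ok and s)) -> (done -> (not (s <-> ok))))


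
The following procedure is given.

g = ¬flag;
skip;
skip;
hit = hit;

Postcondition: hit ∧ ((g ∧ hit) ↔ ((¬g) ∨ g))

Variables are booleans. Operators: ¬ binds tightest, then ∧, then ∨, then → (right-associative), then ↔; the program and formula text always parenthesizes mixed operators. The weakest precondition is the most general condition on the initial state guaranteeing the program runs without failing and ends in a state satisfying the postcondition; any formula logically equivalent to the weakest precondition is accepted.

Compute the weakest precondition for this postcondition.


Working backward. After the program, the postcondition hit ∧ ((g ∧ hit) ↔ ((¬g) ∨ g)) must hold; in canonical form it is hit ∧ g.
Before hit := hit: hit ∧ g
Before skip: hit ∧ g
Before skip: hit ∧ g
Before g := ¬flag: hit ∧ (¬flag)
Answer: WP = hit ∧ (¬flag)


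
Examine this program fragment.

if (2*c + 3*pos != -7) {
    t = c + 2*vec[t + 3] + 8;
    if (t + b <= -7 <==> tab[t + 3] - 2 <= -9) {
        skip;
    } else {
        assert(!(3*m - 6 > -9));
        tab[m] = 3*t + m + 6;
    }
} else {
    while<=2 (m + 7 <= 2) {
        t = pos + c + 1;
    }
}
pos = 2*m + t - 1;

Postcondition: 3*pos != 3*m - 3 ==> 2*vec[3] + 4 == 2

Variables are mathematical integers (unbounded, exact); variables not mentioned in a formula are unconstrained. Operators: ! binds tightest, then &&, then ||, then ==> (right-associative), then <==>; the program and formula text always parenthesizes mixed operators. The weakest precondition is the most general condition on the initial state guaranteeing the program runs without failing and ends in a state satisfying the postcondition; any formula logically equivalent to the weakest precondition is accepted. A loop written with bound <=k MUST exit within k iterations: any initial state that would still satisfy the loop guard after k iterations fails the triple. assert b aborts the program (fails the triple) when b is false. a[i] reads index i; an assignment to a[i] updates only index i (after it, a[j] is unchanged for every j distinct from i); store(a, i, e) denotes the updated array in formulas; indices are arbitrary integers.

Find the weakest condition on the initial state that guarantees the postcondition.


Working backward. After the program, the postcondition 3*pos != 3*m - 3 ==> 2*vec[3] + 4 == 2 must hold; in canonical form it is 3*pos != 3*m - 3 ==> 2*vec[3] == -2.
Before pos := 2*m + t - 1: 3*m + 3*t != 0 ==> 2*vec[3] == -2
Then branch requires ((2*vec[t + 3] + b + c <= -15 <==> tab[2*vec[t + 3] + c + 11] <= -7) ==> (6*vec[t + 3] + 3*c + 3*m != -24 ==> 2*vec[3] == -2)) && ((!(2*vec[t + 3] + b + c <= -15 <==> tab[2*vec[t + 3] + c + 11] <= -7)) ==> ((!(3*m > -3)) && (6*vec[t + 3] + 3*c + 3*m != -24 ==> 2*vec[3] == -2))); else branch requires (m <= -5 ==> ((m <= -5 ==> ((!(m <= -5)) && (3*c + 3*m + 3*pos != -3 ==> 2*vec[3] == -2))) && ((!(m <= -5)) ==> (3*c + 3*m + 3*pos != -3 ==> 2*vec[3] == -2)))) && ((!(m <= -5)) ==> (3*m + 3*t != 0 ==> 2*vec[3] == -2)).
Before the if: (2*c + 3*pos != -7 ==> (((2*vec[t + 3] + b + c <= -15 <==> tab[2*vec[t + 3] + c + 11] <= -7) ==> (6*vec[t + 3] + 3*c + 3*m != -24 ==> 2*vec[3] == -2)) && ((!(2*vec[t + 3] + b + c <= -15 <==> tab[2*vec[t + 3] + c + 11] <= -7)) ==> ((!(3*m > -3)) && (6*vec[t + 3] + 3*c + 3*m != -24 ==> 2*vec[3] == -2))))) && ((!(2*c + 3*pos != -7)) ==> ((m <= -5 ==> ((m <= -5 ==> ((!(m <= -5)) && (3*c + 3*m + 3*pos != -3 ==> 2*vec[3] == -2))) && ((!(m <= -5)) ==> (3*c + 3*m + 3*pos != -3 ==> 2*vec[3] == -2)))) && ((!(m <= -5)) ==> (3*m + 3*t != 0 ==> 2*vec[3] == -2))))
Answer: WP = (2*c + 3*pos != -7 ==> (((2*vec[t + 3] + b + c <= -15 <==> tab[2*vec[t + 3] + c + 11] <= -7) ==> (6*vec[t + 3] + 3*c + 3*m != -24 ==> 2*vec[3] == -2)) && ((!(2*vec[t + 3] + b + c <= -15 <==> tab[2*vec[t + 3] + c + 11] <= -7)) ==> ((!(3*m > -3)) && (6*vec[t + 3] + 3*c + 3*m != -24 ==> 2*vec[3] == -2))))) && ((!(2*c + 3*pos != -7)) ==> ((m <= -5 ==> ((m <= -5 ==> ((!(m <= -5)) && (3*c + 3*m + 3*pos != -3 ==> 2*vec[3] == -2))) && ((!(m <= -5)) ==> (3*c + 3*m + 3*pos != -3 ==> 2*vec[3] == -2)))) && ((!(m <= -5)) ==> (3*m + 3*t != 0 ==> 2*vec[3] == -2))))


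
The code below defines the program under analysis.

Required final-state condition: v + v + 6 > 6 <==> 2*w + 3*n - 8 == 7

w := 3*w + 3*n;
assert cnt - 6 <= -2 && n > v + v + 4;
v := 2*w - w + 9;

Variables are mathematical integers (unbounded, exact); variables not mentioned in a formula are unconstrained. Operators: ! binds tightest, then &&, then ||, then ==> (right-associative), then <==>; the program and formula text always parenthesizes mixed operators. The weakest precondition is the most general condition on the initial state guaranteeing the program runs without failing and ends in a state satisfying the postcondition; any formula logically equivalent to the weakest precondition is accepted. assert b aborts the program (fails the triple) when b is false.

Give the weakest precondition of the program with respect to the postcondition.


Working backward. After the program, the postcondition v + v + 6 > 6 <==> 2*w + 3*n - 8 == 7 must hold; in canonical form it is 2*v > 0 <==> 3*n + 2*w == 15.
Before v := 2*w - w + 9: 2*w > -18 <==> 3*n + 2*w == 15
Before assert cnt - 6 <= -2 && n > v + v + 4: cnt <= 4 && n > 2*v + 4 && (2*w > -18 <==> 3*n + 2*w == 15)
Before w := 3*w + 3*n: cnt <= 4 && n > 2*v + 4 && (6*n + 6*w > -18 <==> 9*n + 6*w == 15)
Answer: WP = cnt <= 4 && n > 2*v + 4 && (6*n + 6*w > -18 <==> 9*n + 6*w == 15)


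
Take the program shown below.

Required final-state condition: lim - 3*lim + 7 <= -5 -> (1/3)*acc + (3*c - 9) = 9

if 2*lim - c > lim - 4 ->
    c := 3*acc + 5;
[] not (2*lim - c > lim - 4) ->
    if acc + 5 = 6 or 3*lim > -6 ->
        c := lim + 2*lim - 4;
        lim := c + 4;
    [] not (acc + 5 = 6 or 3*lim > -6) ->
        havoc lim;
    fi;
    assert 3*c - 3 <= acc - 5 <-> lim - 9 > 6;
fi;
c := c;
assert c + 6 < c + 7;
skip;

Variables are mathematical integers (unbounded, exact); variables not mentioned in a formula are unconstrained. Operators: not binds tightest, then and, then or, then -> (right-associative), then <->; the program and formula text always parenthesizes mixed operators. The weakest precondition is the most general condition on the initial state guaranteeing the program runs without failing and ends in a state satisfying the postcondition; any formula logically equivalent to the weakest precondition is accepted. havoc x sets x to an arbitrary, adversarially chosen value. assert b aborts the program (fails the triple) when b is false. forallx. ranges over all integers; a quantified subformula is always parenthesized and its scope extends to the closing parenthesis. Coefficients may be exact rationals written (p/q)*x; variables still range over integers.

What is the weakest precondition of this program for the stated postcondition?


Working backward. After the program, the postcondition lim - 3*lim + 7 <= -5 -> (1/3)*acc + (3*c - 9) = 9 must hold; in canonical form it is 2*lim >= 12 -> (1/3)*acc + 3*c = 18.
Before skip: 2*lim >= 12 -> (1/3)*acc + 3*c = 18
Before assert c + 6 < c + 7: 2*lim >= 12 -> (1/3)*acc + 3*c = 18
Before c := c: 2*lim >= 12 -> (1/3)*acc + 3*c = 18
Then branch requires 2*lim >= 12 -> (28/3)*acc = 3; else branch requires ((acc = 1 or 3*lim > -6) -> ((9*lim <= acc + 10 <-> 3*lim > 15) and (6*lim >= 12 -> (1/3)*acc + 9*lim = 30))) and ((not (acc = 1 or 3*lim > -6)) -> (forall lim_1. ((3*c <= acc - 2 <-> lim_1 > 15) and (2*lim_1 >= 12 -> (1/3)*acc + 3*c = 18)))).
Before the if: (lim > c - 4 -> (2*lim >= 12 -> (28/3)*acc = 3)) and ((not (lim > c - 4)) -> (((acc = 1 or 3*lim > -6) -> ((9*lim <= acc + 10 <-> 3*lim > 15) and (6*lim >= 12 -> (1/3)*acc + 9*lim = 30))) and ((not (acc = 1 or 3*lim > -6)) -> (forall lim_1. ((3*c <= acc - 2 <-> lim_1 > 15) and (2*lim_1 >= 12 -> (1/3)*acc + 3*c = 18))))))
Answer: WP = (lim > c - 4 -> (2*lim >= 12 -> (28/3)*acc = 3)) and ((not (lim > c - 4)) -> (((acc = 1 or 3*lim > -6) -> ((9*lim <= acc + 10 <-> 3*lim > 15) and (6*lim >= 12 -> (1/3)*acc + 9*lim = 30))) and ((not (acc = 1 or 3*lim > -6)) -> (forall lim_1. ((3*c <= acc - 2 <-> lim_1 > 15) and (2*lim_1 >= 12 -> (1/3)*acc + 3*c = 18))))))


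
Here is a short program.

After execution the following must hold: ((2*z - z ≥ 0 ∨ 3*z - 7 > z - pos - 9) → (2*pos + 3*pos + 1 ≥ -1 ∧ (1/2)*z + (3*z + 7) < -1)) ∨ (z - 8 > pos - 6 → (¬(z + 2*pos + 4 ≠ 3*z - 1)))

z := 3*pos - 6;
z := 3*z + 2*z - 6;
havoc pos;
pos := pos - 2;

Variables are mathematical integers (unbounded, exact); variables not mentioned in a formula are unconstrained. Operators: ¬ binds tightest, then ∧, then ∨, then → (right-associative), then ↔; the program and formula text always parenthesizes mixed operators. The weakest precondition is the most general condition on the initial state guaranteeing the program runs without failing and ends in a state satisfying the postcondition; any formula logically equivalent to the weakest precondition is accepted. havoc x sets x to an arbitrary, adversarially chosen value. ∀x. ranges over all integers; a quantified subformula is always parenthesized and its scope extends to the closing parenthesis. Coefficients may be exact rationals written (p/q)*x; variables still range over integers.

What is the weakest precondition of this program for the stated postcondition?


Working backward. After the program, the postcondition ((2*z - z ≥ 0 ∨ 3*z - 7 > z - pos - 9) → (2*pos + 3*pos + 1 ≥ -1 ∧ (1/2)*z + (3*z + 7) < -1)) ∨ (z - 8 > pos - 6 → (¬(z + 2*pos + 4 ≠ 3*z - 1))) must hold; in canonical form it is ((z ≥ 0 ∨ pos + 2*z > -2) → (5*pos ≥ -2 ∧ (7/2)*z < -8)) ∨ (z > pos + 2 → (¬(2*pos ≠ 2*z - 5))).
Before pos := pos - 2: ((z ≥ 0 ∨ pos + 2*z > 0) → (5*pos ≥ 8 ∧ (7/2)*z < -8)) ∨ (z > pos → (¬(2*pos ≠ 2*z - 1)))
Before havoc pos: ∀pos_1. (((z ≥ 0 ∨ pos_1 + 2*z > 0) → (5*pos_1 ≥ 8 ∧ (7/2)*z < -8)) ∨ (z > pos_1 → (¬(2*pos_1 ≠ 2*z - 1))))
Before z := 3*z + 2*z - 6: ∀pos_1. (((5*z ≥ 6 ∨ pos_1 + 10*z > 12) → (5*pos_1 ≥ 8 ∧ (35/2)*z < 13)) ∨ (5*z > pos_1 + 6 → (¬(2*pos_1 ≠ 10*z - 13))))
Before z := 3*pos - 6: ∀pos_1. (((15*pos ≥ 36 ∨ 30*pos + pos_1 > 72) → (5*pos_1 ≥ 8 ∧ (105/2)*pos < 118)) ∨ (15*pos > pos_1 + 36 → (¬(2*pos_1 ≠ 30*pos - 73))))
Answer: WP = ∀pos_1. (((15*pos ≥ 36 ∨ 30*pos + pos_1 > 72) → (5*pos_1 ≥ 8 ∧ (105/2)*pos < 118)) ∨ (15*pos > pos_1 + 36 → (¬(2*pos_1 ≠ 30*pos - 73))))


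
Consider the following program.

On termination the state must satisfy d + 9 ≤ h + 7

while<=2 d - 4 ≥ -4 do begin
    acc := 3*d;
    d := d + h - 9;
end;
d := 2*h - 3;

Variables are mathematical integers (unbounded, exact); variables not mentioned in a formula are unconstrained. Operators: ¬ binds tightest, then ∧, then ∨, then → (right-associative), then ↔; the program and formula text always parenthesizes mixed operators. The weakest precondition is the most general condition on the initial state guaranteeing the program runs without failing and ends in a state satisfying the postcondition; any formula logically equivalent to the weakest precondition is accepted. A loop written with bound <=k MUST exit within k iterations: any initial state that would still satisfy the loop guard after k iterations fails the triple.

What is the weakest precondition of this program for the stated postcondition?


Working backward. After the program, the postcondition d + 9 ≤ h + 7 must hold; in canonical form it is d ≤ h - 2.
Before d := 2*h - 3: h ≤ 1
Before the loop (bound <=2), unroll the exhaustion recursion (WP_0 = exit-now case; WP_j = one more guarded iteration, up to j = 2):
  WP_0: (¬(d ≥ 0)) ∧ h ≤ 1
  WP_1: (d ≥ 0 → ((¬(d + h ≥ 9)) ∧ h ≤ 1)) ∧ ((¬(d ≥ 0)) → h ≤ 1)
  WP_2: (d ≥ 0 → ((d + h ≥ 9 → ((¬(d + 2*h ≥ 18)) ∧ h ≤ 1)) ∧ ((¬(d + h ≥ 9)) → h ≤ 1))) ∧ ((¬(d ≥ 0)) → h ≤ 1)
So before the loop: (d ≥ 0 → ((d + h ≥ 9 → ((¬(d + 2*h ≥ 18)) ∧ h ≤ 1)) ∧ ((¬(d + h ≥ 9)) → h ≤ 1))) ∧ ((¬(d ≥ 0)) → h ≤ 1)
Answer: WP = (d ≥ 0 → ((d + h ≥ 9 → ((¬(d + 2*h ≥ 18)) ∧ h ≤ 1)) ∧ ((¬(d + h ≥ 9)) → h ≤ 1))) ∧ ((¬(d ≥ 0)) → h ≤ 1)


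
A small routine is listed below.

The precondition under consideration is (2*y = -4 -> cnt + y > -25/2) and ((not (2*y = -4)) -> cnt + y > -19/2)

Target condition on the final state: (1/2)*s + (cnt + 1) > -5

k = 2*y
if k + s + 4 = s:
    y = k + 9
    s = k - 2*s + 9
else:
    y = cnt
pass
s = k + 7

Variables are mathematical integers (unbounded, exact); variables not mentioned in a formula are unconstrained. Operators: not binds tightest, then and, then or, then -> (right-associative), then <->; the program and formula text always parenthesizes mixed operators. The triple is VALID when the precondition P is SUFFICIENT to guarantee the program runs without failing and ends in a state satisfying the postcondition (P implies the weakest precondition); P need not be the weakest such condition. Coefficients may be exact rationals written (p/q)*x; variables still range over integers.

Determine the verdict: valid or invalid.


Working backward. After the program, the postcondition (1/2)*s + (cnt + 1) > -5 must hold; in canonical form it is cnt + (1/2)*s > -6.
Before s := k + 7: cnt + (1/2)*k > -19/2
Before skip: cnt + (1/2)*k > -19/2
Then branch requires cnt + (1/2)*k > -19/2; else branch requires cnt + (1/2)*k > -19/2.
Before the if: (k = -4 -> cnt + (1/2)*k > -19/2) and ((not (k = -4)) -> cnt + (1/2)*k > -19/2)
Before k := 2*y: (2*y = -4 -> cnt + y > -19/2) and ((not (2*y = -4)) -> cnt + y > -19/2)
The weakest precondition is (2*y = -4 -> cnt + y > -19/2) and ((not (2*y = -4)) -> cnt + y > -19/2).
Check whether (2*y = -4 -> cnt + y > -25/2) and ((not (2*y = -4)) -> cnt + y > -19/2) implies it.
Countermodel: at the initial state cnt = -10, y = -2, the precondition holds but the weakest precondition fails.
Answer: invalid


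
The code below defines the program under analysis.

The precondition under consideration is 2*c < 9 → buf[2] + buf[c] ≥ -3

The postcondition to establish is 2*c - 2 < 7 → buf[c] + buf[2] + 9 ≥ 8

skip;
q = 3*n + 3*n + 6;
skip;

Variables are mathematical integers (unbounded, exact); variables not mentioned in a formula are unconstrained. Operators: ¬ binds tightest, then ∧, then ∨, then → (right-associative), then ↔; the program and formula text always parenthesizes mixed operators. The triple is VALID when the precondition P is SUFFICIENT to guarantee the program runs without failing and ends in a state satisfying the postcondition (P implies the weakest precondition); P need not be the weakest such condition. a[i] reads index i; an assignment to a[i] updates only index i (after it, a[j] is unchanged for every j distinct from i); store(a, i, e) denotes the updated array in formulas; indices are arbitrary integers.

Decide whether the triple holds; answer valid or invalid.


Working backward. After the program, the postcondition 2*c - 2 < 7 → buf[c] + buf[2] + 9 ≥ 8 must hold; in canonical form it is 2*c < 9 → buf[2] + buf[c] ≥ -1.
Before skip: 2*c < 9 → buf[2] + buf[c] ≥ -1
Before q := 3*n + 3*n + 6: 2*c < 9 → buf[2] + buf[c] ≥ -1
Before skip: 2*c < 9 → buf[2] + buf[c] ≥ -1
The weakest precondition is 2*c < 9 → buf[2] + buf[c] ≥ -1.
Check whether 2*c < 9 → buf[2] + buf[c] ≥ -3 implies it.
Countermodel: at the initial state buf = {[-15215] = -2, [2] = 0, elsewhere -2}, c = -15215, the precondition holds but the weakest precondition fails.
Answer: invalid


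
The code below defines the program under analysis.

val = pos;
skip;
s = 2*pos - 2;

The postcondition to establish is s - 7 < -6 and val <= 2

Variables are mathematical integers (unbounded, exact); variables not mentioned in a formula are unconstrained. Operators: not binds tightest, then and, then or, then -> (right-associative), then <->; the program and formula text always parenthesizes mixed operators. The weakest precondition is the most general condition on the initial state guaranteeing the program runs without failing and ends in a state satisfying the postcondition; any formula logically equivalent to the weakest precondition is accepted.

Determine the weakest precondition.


Working backward. After the program, the postcondition s - 7 < -6 and val <= 2 must hold; in canonical form it is s < 1 and val <= 2.
Before s := 2*pos - 2: 2*pos < 3 and val <= 2
Before skip: 2*pos < 3 and val <= 2
Before val := pos: 2*pos < 3 and pos <= 2
Answer: WP = 2*pos < 3 and pos <= 2


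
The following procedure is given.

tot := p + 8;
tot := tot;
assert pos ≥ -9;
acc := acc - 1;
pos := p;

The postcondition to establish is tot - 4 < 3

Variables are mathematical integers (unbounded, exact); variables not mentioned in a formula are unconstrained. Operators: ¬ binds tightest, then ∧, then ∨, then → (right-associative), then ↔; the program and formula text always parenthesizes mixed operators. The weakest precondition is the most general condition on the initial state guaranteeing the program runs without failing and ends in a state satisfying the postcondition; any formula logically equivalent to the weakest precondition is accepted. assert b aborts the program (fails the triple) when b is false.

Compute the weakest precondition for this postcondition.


Working backward. After the program, the postcondition tot - 4 < 3 must hold; in canonical form it is tot < 7.
Before pos := p: tot < 7
Before acc := acc - 1: tot < 7
Before assert pos ≥ -9: pos ≥ -9 ∧ tot < 7
Before tot := tot: pos ≥ -9 ∧ tot < 7
Before tot := p + 8: pos ≥ -9 ∧ p < -1
Answer: WP = pos ≥ -9 ∧ p < -1


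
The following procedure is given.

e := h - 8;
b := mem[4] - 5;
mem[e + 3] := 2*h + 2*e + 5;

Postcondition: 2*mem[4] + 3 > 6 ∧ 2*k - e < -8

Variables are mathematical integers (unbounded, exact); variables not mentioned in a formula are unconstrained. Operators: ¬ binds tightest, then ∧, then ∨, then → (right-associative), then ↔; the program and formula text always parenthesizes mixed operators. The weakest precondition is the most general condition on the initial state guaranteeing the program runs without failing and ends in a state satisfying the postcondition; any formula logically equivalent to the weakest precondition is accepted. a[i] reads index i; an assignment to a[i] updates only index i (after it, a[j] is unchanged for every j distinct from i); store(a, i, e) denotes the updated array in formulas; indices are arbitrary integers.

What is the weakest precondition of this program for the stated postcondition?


Working backward. After the program, the postcondition 2*mem[4] + 3 > 6 ∧ 2*k - e < -8 must hold; in canonical form it is 2*mem[4] > 3 ∧ 2*k < e - 8.
Before mem[e + 3] := 2*h + 2*e + 5: 2*store(mem, e + 3, 2*e + 2*h + 5)[4] > 3 ∧ 2*k < e - 8
Before b := mem[4] - 5: 2*store(mem, e + 3, 2*e + 2*h + 5)[4] > 3 ∧ 2*k < e - 8
Before e := h - 8: 2*store(mem, h - 5, 4*h - 11)[4] > 3 ∧ 2*k < h - 16
Answer: WP = 2*store(mem, h - 5, 4*h - 11)[4] > 3 ∧ 2*k < h - 16


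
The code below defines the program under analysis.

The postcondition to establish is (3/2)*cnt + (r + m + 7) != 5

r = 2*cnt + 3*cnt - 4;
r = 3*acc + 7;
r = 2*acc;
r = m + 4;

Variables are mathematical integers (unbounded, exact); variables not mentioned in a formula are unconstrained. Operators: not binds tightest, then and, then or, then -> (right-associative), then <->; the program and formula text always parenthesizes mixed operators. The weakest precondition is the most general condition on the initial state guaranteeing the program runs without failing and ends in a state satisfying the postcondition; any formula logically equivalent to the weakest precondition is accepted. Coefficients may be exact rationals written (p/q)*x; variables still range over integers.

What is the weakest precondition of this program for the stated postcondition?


Working backward. After the program, the postcondition (3/2)*cnt + (r + m + 7) != 5 must hold; in canonical form it is (3/2)*cnt + m + r != -2.
Before r := m + 4: (3/2)*cnt + 2*m != -6
Before r := 2*acc: (3/2)*cnt + 2*m != -6
Before r := 3*acc + 7: (3/2)*cnt + 2*m != -6
Before r := 2*cnt + 3*cnt - 4: (3/2)*cnt + 2*m != -6
Answer: WP = (3/2)*cnt + 2*m != -6


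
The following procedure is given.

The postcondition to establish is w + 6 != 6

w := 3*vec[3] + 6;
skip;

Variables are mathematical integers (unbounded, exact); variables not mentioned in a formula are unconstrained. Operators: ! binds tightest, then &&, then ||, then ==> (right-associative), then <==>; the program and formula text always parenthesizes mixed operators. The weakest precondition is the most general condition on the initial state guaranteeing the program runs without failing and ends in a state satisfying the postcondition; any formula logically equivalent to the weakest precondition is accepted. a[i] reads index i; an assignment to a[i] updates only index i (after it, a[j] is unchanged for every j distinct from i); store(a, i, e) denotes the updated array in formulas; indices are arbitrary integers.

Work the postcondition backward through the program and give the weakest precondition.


Working backward. After the program, the postcondition w + 6 != 6 must hold; in canonical form it is w != 0.
Before skip: w != 0
Before w := 3*vec[3] + 6: 3*vec[3] != -6
Answer: WP = 3*vec[3] != -6


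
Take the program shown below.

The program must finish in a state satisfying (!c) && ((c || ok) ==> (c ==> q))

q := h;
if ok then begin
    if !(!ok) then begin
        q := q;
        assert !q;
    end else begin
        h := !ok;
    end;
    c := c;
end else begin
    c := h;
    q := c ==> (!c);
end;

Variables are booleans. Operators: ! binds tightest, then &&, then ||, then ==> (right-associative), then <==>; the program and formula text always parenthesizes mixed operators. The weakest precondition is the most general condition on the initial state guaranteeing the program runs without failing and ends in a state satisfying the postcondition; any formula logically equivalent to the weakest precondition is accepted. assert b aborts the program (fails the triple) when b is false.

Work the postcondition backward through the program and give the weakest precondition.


Working backward. After the program, (!c) && ((c || ok) ==> (c ==> q)) must hold.
Then branch requires (ok ==> ((!q) && (!c) && ((c || ok) ==> (c ==> q)))) && ((!ok) ==> ((!c) && ((c || ok) ==> (c ==> q)))); else branch requires (!h) && ((h || ok) ==> (h ==> (h ==> (!h)))).
Before the if: (ok ==> ((ok ==> ((!q) && (!c) && ((c || ok) ==> (c ==> q)))) && ((!ok) ==> ((!c) && ((c || ok) ==> (c ==> q)))))) && ((!ok) ==> ((!h) && ((h || ok) ==> (h ==> (h ==> (!h))))))
Before q := h: (ok ==> ((ok ==> ((!h) && (!c) && ((c || ok) ==> (c ==> h)))) && ((!ok) ==> ((!c) && ((c || ok) ==> (c ==> h)))))) && ((!ok) ==> ((!h) && ((h || ok) ==> (h ==> (h ==> (!h))))))
Answer: WP = (ok ==> ((ok ==> ((!h) && (!c) && ((c || ok) ==> (c ==> h)))) && ((!ok) ==> ((!c) && ((c || ok) ==> (c ==> h)))))) && ((!ok) ==> ((!h) && ((h || ok) ==> (h ==> (h ==> (!h))))))


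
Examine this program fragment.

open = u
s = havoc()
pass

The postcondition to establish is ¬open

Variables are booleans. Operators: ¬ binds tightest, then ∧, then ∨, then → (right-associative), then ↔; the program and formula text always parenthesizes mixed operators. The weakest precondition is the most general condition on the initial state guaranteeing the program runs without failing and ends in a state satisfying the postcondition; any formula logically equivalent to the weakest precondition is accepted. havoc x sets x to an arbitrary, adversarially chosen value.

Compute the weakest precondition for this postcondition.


Working backward. After the program, ¬open must hold.
Before skip: ¬open
Before havoc s: ¬open
Before open := u: ¬u
Answer: WP = ¬u


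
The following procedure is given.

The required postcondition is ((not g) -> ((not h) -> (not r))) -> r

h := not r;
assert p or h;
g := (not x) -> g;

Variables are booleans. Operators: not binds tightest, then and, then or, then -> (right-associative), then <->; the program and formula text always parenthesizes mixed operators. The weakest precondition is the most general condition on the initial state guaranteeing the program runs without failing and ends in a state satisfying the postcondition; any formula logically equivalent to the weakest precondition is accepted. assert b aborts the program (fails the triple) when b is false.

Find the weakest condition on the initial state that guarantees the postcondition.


Working backward. After the program, ((not g) -> ((not h) -> (not r))) -> r must hold.
Before g := (not x) -> g: ((not ((not x) -> g)) -> ((not h) -> (not r))) -> r
Before assert p or h: (p or h) and (((not ((not x) -> g)) -> ((not h) -> (not r))) -> r)
Before h := not r: (p or (not r)) and (((not ((not x) -> g)) -> (r -> (not r))) -> r)
Answer: WP = (p or (not r)) and (((not ((not x) -> g)) -> (r -> (not r))) -> r)


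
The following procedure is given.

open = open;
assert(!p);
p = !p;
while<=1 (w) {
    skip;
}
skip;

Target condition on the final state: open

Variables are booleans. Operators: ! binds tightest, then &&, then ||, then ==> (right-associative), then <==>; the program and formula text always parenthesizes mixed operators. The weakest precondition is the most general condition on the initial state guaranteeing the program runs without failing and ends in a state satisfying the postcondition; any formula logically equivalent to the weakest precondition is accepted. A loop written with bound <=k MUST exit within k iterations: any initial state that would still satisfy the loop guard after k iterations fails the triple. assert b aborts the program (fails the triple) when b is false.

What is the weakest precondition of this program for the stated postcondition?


Working backward. After the program, open must hold.
Before skip: open
Before the loop (bound <=1), unroll the exhaustion recursion (WP_0 = exit-now case; WP_j = one more guarded iteration, up to j = 1):
  WP_0: (!w) && open
  WP_1: (w ==> ((!w) && open)) && ((!w) ==> open)
So before the loop: (w ==> ((!w) && open)) && ((!w) ==> open)
Before p := !p: (w ==> ((!w) && open)) && ((!w) ==> open)
Before assert !p: (!p) && (w ==> ((!w) && open)) && ((!w) ==> open)
Before open := open: (!p) && (w ==> ((!w) && open)) && ((!w) ==> open)
Answer: WP = (!p) && (w ==> ((!w) && open)) && ((!w) ==> open)


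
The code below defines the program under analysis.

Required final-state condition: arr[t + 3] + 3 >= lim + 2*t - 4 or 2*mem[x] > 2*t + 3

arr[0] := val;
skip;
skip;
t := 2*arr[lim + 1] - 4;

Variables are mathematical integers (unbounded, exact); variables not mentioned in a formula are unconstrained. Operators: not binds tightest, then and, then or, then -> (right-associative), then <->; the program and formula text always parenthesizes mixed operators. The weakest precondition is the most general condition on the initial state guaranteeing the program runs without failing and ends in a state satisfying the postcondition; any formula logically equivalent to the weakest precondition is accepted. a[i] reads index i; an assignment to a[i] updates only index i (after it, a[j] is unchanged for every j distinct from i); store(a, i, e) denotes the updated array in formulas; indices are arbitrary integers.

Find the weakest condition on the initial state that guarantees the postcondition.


Working backward. After the program, the postcondition arr[t + 3] + 3 >= lim + 2*t - 4 or 2*mem[x] > 2*t + 3 must hold; in canonical form it is arr[t + 3] >= lim + 2*t - 7 or 2*mem[x] > 2*t + 3.
Before t := 2*arr[lim + 1] - 4: arr[2*arr[lim + 1] - 1] >= 4*arr[lim + 1] + lim - 15 or 2*mem[x] > 4*arr[lim + 1] - 5
Before skip: arr[2*arr[lim + 1] - 1] >= 4*arr[lim + 1] + lim - 15 or 2*mem[x] > 4*arr[lim + 1] - 5
Before skip: arr[2*arr[lim + 1] - 1] >= 4*arr[lim + 1] + lim - 15 or 2*mem[x] > 4*arr[lim + 1] - 5
Before arr[0] := val: store(arr, 0, val)[2*store(arr, 0, val)[lim + 1] - 1] >= 4*store(arr, 0, val)[lim + 1] + lim - 15 or 2*mem[x] > 4*store(arr, 0, val)[lim + 1] - 5
Answer: WP = store(arr, 0, val)[2*store(arr, 0, val)[lim + 1] - 1] >= 4*store(arr, 0, val)[lim + 1] + lim - 15 or 2*mem[x] > 4*store(arr, 0, val)[lim + 1] - 5
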